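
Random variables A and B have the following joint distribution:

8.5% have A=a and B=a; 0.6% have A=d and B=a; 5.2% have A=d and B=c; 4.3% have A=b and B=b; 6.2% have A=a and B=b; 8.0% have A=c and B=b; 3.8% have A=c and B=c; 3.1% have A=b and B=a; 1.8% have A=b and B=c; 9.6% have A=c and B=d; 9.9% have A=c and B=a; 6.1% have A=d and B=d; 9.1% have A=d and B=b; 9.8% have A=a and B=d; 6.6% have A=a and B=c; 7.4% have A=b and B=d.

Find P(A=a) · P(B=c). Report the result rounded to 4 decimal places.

0.0541

P(A=a) = 0.085 + 0.062 + 0.066 + 0.098 = 0.311.
P(B=c) = 0.066 + 0.018 + 0.038 + 0.052 = 0.174.
Product: 0.311 × 0.174 = 0.0541.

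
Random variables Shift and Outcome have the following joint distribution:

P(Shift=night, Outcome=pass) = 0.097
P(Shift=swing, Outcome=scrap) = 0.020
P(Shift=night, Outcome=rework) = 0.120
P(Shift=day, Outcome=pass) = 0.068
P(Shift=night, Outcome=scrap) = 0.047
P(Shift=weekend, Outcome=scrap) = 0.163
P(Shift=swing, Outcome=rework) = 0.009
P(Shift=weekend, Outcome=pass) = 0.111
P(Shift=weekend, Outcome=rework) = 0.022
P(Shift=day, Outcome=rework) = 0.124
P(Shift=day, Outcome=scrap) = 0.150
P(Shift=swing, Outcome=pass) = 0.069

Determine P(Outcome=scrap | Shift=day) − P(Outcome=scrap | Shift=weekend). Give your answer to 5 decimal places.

-0.11208

P(Shift=day) = 0.068 + 0.124 + 0.150 = 0.342; P(Outcome=scrap | Shift=day) = 0.150/0.342 = 0.438596.
P(Shift=weekend) = 0.111 + 0.022 + 0.163 = 0.296; P(Outcome=scrap | Shift=weekend) = 0.163/0.296 = 0.550676.
Difference = -0.11208.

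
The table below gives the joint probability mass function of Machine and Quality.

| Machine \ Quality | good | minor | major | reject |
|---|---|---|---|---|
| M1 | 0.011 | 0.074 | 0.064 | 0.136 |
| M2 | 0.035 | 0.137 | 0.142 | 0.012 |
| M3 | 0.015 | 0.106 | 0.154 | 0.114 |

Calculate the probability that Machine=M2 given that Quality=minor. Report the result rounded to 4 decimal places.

P(Quality=minor) = 0.074 + 0.137 + 0.106 = 0.317.
P(Machine=M2 | Quality=minor) = 0.137/0.317 = 0.4322.

0.4322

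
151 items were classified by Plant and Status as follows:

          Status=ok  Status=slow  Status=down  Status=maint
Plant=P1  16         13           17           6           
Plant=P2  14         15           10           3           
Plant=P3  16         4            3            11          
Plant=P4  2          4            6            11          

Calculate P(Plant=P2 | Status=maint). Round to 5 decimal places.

0.09677

Total with Status=maint: 6 + 3 + 11 + 11 = 31.
P(Plant=P2 | Status=maint) = 3/31 = 0.09677.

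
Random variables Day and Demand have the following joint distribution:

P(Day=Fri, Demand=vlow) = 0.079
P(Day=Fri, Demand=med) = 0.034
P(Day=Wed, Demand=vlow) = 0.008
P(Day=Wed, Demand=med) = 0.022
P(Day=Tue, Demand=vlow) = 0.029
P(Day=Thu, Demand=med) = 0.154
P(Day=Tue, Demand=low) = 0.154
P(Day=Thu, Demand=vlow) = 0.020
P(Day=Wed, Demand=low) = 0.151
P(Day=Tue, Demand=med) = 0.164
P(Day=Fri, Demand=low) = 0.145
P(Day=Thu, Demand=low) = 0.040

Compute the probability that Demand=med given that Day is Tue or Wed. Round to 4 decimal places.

0.3523

P(Day=Tue) = 0.029 + 0.154 + 0.164 = 0.347.
P(Day=Wed) = 0.008 + 0.151 + 0.022 = 0.181.
P(Day ∈ {Tue, Wed}) = 0.347 + 0.181 = 0.528; P(Demand=med, Day ∈ {Tue, Wed}) = 0.164 + 0.022 = 0.186.
P(Demand=med | Day ∈ {Tue, Wed}) = 0.186/0.528 = 0.3523.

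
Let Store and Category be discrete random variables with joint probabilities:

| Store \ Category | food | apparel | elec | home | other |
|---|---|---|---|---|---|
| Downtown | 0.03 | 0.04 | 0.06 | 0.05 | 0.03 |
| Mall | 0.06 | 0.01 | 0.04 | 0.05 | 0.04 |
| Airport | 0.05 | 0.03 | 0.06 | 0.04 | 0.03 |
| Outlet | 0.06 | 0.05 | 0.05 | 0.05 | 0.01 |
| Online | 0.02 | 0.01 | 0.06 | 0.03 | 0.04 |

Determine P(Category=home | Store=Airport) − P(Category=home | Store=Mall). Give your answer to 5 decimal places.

P(Store=Airport) = 0.05 + 0.03 + 0.06 + 0.04 + 0.03 = 0.21; P(Category=home | Store=Airport) = 0.04/0.21 = 0.190476.
P(Store=Mall) = 0.06 + 0.01 + 0.04 + 0.05 + 0.04 = 0.20; P(Category=home | Store=Mall) = 0.05/0.20 = 0.250000.
Difference = -0.05952.

-0.05952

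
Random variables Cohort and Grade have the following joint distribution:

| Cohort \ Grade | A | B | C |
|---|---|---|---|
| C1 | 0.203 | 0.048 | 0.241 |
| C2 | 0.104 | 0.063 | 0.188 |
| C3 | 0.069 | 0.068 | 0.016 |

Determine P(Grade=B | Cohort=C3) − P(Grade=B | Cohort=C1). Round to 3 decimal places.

P(Cohort=C3) = 0.069 + 0.068 + 0.016 = 0.153; P(Grade=B | Cohort=C3) = 0.068/0.153 = 0.4444.
P(Cohort=C1) = 0.203 + 0.048 + 0.241 = 0.492; P(Grade=B | Cohort=C1) = 0.048/0.492 = 0.0976.
Difference = 0.347.

0.347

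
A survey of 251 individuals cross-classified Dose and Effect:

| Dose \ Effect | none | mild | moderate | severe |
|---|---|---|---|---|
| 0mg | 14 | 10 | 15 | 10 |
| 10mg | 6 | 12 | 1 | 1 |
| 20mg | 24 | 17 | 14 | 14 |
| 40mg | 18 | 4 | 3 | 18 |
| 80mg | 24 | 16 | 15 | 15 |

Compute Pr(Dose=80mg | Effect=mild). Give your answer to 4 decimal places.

0.2712

Total with Effect=mild: 10 + 12 + 17 + 4 + 16 = 59.
P(Dose=80mg | Effect=mild) = 16/59 = 0.2712.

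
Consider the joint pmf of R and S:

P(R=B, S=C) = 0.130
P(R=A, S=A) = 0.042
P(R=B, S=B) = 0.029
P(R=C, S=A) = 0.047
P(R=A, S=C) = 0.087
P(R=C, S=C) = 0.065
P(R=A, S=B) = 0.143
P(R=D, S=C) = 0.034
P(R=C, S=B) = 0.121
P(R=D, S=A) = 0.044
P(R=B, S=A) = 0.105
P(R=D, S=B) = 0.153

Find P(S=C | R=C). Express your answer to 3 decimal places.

P(R=C) = 0.047 + 0.121 + 0.065 = 0.233.
P(S=C | R=C) = 0.065/0.233 = 0.279.

0.279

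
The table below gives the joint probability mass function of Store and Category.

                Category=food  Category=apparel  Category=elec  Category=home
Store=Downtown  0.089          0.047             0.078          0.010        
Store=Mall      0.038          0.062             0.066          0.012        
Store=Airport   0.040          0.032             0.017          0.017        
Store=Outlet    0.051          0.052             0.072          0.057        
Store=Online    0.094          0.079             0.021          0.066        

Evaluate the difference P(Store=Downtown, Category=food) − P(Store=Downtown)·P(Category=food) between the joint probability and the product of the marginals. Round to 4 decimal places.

0.0191

P(Store=Downtown) = 0.089 + 0.047 + 0.078 + 0.010 = 0.224.
P(Category=food) = 0.089 + 0.038 + 0.040 + 0.051 + 0.094 = 0.312.
P(Store=Downtown, Category=food) − P(Store=Downtown)P(Category=food) = 0.089 − 0.224×0.312 = 0.0191.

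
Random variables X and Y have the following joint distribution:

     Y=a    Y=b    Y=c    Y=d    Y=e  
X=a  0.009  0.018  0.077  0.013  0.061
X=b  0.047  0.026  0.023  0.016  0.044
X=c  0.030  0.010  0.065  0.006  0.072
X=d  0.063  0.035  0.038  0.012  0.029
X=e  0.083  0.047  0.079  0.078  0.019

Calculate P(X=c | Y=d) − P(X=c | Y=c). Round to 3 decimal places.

-0.182

P(Y=d) = 0.013 + 0.016 + 0.006 + 0.012 + 0.078 = 0.125; P(X=c | Y=d) = 0.006/0.125 = 0.0480.
P(Y=c) = 0.077 + 0.023 + 0.065 + 0.038 + 0.079 = 0.282; P(X=c | Y=c) = 0.065/0.282 = 0.2305.
Difference = -0.182.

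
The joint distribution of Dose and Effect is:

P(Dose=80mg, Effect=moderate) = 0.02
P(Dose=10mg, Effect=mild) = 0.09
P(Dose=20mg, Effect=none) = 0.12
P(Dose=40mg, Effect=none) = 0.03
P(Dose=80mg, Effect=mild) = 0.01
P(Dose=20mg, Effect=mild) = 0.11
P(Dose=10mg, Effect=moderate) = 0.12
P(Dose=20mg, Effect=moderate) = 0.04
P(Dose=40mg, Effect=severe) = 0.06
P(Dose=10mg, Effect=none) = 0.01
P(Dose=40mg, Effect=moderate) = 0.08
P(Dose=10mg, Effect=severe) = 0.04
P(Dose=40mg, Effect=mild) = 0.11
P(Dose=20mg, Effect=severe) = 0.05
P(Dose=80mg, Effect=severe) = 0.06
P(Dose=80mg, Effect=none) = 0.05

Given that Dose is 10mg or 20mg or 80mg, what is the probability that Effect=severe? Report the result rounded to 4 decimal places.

0.2083

P(Dose=10mg) = 0.01 + 0.09 + 0.12 + 0.04 = 0.26.
P(Dose=20mg) = 0.12 + 0.11 + 0.04 + 0.05 = 0.32.
P(Dose=80mg) = 0.05 + 0.01 + 0.02 + 0.06 = 0.14.
P(Dose ∈ {10mg, 20mg, 80mg}) = 0.26 + 0.32 + 0.14 = 0.72; P(Effect=severe, Dose ∈ {10mg, 20mg, 80mg}) = 0.04 + 0.05 + 0.06 = 0.15.
P(Effect=severe | Dose ∈ {10mg, 20mg, 80mg}) = 0.15/0.72 = 0.2083.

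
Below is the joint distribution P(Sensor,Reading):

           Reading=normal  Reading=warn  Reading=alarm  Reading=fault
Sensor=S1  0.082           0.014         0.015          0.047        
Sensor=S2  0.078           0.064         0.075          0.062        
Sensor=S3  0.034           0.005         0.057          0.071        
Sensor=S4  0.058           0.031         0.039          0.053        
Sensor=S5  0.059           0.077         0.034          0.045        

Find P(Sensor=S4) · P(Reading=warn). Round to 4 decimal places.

0.0346

P(Sensor=S4) = 0.058 + 0.031 + 0.039 + 0.053 = 0.181.
P(Reading=warn) = 0.014 + 0.064 + 0.005 + 0.031 + 0.077 = 0.191.
Product: 0.181 × 0.191 = 0.0346.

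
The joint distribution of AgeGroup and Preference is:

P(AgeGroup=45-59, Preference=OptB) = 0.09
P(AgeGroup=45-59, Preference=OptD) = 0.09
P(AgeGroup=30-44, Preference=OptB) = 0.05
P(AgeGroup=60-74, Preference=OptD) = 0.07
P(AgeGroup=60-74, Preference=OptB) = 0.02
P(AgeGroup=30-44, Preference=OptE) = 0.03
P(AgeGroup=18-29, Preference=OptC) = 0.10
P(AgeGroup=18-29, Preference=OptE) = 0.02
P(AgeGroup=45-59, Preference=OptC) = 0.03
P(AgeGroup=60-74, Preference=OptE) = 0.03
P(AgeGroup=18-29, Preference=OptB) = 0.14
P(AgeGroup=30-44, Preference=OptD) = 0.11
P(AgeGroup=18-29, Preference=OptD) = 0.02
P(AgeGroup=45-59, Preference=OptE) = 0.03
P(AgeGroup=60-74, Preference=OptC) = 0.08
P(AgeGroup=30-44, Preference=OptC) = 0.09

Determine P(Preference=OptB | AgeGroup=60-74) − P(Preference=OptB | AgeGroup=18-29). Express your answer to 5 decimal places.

P(AgeGroup=60-74) = 0.02 + 0.08 + 0.07 + 0.03 = 0.20; P(Preference=OptB | AgeGroup=60-74) = 0.02/0.20 = 0.100000.
P(AgeGroup=18-29) = 0.14 + 0.10 + 0.02 + 0.02 = 0.28; P(Preference=OptB | AgeGroup=18-29) = 0.14/0.28 = 0.500000.
Difference = -0.40000.

-0.40000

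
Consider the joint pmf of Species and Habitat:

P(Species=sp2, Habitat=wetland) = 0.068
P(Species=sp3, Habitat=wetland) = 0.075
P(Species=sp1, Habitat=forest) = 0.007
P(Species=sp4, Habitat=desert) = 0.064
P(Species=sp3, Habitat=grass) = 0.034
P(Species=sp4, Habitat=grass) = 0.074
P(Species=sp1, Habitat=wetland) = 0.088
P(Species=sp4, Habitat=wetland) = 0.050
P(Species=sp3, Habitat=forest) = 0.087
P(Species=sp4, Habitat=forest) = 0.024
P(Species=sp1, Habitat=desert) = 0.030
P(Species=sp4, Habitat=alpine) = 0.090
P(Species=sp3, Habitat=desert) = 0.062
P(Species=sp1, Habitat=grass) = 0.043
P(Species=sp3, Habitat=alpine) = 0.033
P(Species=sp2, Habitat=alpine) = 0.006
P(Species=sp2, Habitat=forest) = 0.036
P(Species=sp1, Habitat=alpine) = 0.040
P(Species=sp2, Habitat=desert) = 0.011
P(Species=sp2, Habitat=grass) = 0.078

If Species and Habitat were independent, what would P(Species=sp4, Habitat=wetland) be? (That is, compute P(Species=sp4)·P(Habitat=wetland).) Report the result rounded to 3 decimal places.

P(Species=sp4) = 0.024 + 0.074 + 0.050 + 0.064 + 0.090 = 0.302.
P(Habitat=wetland) = 0.088 + 0.068 + 0.075 + 0.050 = 0.281.
Product: 0.302 × 0.281 = 0.085.

0.085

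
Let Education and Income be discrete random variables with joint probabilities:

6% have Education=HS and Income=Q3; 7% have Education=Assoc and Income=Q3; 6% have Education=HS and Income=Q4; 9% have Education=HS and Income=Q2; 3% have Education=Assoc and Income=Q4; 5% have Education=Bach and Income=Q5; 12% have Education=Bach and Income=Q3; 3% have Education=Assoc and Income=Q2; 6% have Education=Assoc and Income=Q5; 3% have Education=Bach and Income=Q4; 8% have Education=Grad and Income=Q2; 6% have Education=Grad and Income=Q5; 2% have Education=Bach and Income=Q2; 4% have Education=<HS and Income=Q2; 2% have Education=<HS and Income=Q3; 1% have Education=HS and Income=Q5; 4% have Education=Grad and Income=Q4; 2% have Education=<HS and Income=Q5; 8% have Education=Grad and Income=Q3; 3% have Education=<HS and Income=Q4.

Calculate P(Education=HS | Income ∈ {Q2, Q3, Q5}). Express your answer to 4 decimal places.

0.1975

P(Income=Q2) = 0.04 + 0.09 + 0.03 + 0.02 + 0.08 = 0.26.
P(Income=Q3) = 0.02 + 0.06 + 0.07 + 0.12 + 0.08 = 0.35.
P(Income=Q5) = 0.02 + 0.01 + 0.06 + 0.05 + 0.06 = 0.20.
P(Income ∈ {Q2, Q3, Q5}) = 0.26 + 0.35 + 0.20 = 0.81; P(Education=HS, Income ∈ {Q2, Q3, Q5}) = 0.09 + 0.06 + 0.01 = 0.16.
P(Education=HS | Income ∈ {Q2, Q3, Q5}) = 0.16/0.81 = 0.1975.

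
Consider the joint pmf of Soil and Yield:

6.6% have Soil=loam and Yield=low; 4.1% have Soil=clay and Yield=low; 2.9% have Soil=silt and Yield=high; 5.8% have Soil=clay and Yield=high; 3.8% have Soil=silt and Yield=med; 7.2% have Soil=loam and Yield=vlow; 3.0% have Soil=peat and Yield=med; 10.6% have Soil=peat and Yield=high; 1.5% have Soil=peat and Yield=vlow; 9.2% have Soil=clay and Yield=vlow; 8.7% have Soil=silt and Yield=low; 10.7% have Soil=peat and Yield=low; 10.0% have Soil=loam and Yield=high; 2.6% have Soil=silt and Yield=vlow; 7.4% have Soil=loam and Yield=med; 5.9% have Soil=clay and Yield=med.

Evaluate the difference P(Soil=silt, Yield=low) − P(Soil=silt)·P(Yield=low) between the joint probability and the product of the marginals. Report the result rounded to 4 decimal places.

P(Soil=silt) = 0.026 + 0.087 + 0.038 + 0.029 = 0.180.
P(Yield=low) = 0.066 + 0.041 + 0.087 + 0.107 = 0.301.
P(Soil=silt, Yield=low) − P(Soil=silt)P(Yield=low) = 0.087 − 0.180×0.301 = 0.0328.

0.0328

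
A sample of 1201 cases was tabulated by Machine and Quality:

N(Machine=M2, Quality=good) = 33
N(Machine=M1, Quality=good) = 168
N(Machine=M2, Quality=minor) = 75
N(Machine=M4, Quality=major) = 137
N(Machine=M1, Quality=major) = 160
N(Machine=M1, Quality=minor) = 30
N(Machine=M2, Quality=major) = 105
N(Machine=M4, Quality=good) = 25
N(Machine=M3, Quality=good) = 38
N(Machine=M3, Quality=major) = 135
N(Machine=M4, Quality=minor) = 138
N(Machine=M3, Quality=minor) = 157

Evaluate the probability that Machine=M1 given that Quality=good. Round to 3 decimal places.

Total with Quality=good: 168 + 33 + 38 + 25 = 264.
P(Machine=M1 | Quality=good) = 168/264 = 0.636.

0.636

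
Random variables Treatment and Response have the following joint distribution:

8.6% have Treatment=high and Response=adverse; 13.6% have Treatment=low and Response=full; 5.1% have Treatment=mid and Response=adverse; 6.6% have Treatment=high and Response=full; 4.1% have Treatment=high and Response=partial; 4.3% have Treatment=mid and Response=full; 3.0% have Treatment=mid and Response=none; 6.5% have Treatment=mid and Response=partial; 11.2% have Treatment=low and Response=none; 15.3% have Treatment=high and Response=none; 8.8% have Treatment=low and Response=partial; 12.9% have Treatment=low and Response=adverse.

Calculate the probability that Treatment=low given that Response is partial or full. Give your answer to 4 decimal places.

P(Response=partial) = 0.088 + 0.065 + 0.041 = 0.194.
P(Response=full) = 0.136 + 0.043 + 0.066 = 0.245.
P(Response ∈ {partial, full}) = 0.194 + 0.245 = 0.439; P(Treatment=low, Response ∈ {partial, full}) = 0.088 + 0.136 = 0.224.
P(Treatment=low | Response ∈ {partial, full}) = 0.224/0.439 = 0.5103.

0.5103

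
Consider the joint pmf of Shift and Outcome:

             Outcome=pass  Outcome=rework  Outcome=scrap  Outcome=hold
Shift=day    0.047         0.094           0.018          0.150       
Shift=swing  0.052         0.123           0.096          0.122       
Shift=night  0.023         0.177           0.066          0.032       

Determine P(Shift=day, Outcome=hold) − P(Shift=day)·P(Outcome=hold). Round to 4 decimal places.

0.0561

P(Shift=day) = 0.047 + 0.094 + 0.018 + 0.150 = 0.309.
P(Outcome=hold) = 0.150 + 0.122 + 0.032 = 0.304.
P(Shift=day, Outcome=hold) − P(Shift=day)P(Outcome=hold) = 0.150 − 0.309×0.304 = 0.0561.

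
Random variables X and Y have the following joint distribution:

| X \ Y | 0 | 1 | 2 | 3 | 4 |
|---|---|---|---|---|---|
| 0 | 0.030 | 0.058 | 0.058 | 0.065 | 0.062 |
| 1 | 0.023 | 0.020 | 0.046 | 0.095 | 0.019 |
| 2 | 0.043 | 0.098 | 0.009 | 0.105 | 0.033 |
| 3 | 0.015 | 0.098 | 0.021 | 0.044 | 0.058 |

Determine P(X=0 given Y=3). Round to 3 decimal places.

0.210

P(Y=3) = 0.065 + 0.095 + 0.105 + 0.044 = 0.309.
P(X=0 | Y=3) = 0.065/0.309 = 0.210.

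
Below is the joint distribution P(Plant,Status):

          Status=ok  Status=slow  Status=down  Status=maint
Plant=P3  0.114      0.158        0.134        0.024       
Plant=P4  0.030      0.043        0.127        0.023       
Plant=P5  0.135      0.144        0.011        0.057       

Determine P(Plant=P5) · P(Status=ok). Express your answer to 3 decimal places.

0.097

P(Plant=P5) = 0.135 + 0.144 + 0.011 + 0.057 = 0.347.
P(Status=ok) = 0.114 + 0.030 + 0.135 = 0.279.
Product: 0.347 × 0.279 = 0.097.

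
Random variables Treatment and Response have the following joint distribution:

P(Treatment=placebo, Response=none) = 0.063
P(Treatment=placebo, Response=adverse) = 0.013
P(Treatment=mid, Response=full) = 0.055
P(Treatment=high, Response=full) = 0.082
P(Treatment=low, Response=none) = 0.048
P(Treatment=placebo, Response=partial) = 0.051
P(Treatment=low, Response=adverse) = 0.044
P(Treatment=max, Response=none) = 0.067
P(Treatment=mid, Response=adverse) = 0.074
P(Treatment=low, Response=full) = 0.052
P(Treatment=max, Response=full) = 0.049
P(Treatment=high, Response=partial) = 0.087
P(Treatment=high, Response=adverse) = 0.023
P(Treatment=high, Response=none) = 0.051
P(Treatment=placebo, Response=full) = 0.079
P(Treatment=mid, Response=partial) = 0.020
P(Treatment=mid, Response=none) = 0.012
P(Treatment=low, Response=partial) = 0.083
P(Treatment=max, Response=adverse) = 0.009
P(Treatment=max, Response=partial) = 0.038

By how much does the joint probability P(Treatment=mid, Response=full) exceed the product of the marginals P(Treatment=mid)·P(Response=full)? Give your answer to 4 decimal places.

P(Treatment=mid) = 0.012 + 0.020 + 0.055 + 0.074 = 0.161.
P(Response=full) = 0.079 + 0.052 + 0.055 + 0.082 + 0.049 = 0.317.
P(Treatment=mid, Response=full) − P(Treatment=mid)P(Response=full) = 0.055 − 0.161×0.317 = 0.0040.

0.0040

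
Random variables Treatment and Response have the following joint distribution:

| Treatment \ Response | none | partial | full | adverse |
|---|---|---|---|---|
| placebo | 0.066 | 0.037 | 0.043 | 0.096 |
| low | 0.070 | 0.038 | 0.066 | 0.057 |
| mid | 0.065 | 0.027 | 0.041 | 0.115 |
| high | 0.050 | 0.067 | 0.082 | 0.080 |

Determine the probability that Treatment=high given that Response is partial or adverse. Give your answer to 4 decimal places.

0.2843

P(Response=partial) = 0.037 + 0.038 + 0.027 + 0.067 = 0.169.
P(Response=adverse) = 0.096 + 0.057 + 0.115 + 0.080 = 0.348.
P(Response ∈ {partial, adverse}) = 0.169 + 0.348 = 0.517; P(Treatment=high, Response ∈ {partial, adverse}) = 0.067 + 0.080 = 0.147.
P(Treatment=high | Response ∈ {partial, adverse}) = 0.147/0.517 = 0.2843.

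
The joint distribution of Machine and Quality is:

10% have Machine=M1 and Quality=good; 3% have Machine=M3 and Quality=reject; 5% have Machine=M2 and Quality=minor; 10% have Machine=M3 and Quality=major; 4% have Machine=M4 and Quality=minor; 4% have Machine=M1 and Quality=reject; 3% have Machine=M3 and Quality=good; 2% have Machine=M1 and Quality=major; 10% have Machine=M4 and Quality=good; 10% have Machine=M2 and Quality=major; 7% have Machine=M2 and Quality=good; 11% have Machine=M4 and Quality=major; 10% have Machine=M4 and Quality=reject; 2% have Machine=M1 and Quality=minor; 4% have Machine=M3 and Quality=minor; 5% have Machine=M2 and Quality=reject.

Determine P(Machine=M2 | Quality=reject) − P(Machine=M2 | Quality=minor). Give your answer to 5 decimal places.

-0.10606

P(Quality=reject) = 0.04 + 0.05 + 0.03 + 0.10 = 0.22; P(Machine=M2 | Quality=reject) = 0.05/0.22 = 0.227273.
P(Quality=minor) = 0.02 + 0.05 + 0.04 + 0.04 = 0.15; P(Machine=M2 | Quality=minor) = 0.05/0.15 = 0.333333.
Difference = -0.10606.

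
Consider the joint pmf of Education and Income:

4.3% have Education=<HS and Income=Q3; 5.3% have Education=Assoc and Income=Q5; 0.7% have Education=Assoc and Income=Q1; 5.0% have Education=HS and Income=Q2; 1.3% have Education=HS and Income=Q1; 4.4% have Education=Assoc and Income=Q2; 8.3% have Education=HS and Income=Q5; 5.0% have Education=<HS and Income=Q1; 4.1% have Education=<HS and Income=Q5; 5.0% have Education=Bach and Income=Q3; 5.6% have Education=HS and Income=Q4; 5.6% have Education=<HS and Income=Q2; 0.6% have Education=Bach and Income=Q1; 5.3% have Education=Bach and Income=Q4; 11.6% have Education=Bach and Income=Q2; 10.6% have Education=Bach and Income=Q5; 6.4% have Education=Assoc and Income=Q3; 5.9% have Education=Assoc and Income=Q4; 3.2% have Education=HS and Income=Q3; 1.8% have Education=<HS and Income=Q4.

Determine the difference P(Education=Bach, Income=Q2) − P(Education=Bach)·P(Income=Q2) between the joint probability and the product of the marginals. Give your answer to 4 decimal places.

0.0280

P(Education=Bach) = 0.006 + 0.116 + 0.050 + 0.053 + 0.106 = 0.331.
P(Income=Q2) = 0.056 + 0.050 + 0.044 + 0.116 = 0.266.
P(Education=Bach, Income=Q2) − P(Education=Bach)P(Income=Q2) = 0.116 − 0.331×0.266 = 0.0280.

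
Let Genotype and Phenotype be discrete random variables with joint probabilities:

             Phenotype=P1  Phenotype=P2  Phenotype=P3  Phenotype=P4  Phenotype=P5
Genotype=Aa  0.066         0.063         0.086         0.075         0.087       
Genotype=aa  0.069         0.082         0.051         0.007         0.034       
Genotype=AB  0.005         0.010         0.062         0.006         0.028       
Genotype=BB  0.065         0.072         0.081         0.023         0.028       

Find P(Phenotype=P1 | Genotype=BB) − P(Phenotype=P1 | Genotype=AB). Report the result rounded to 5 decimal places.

0.19659

P(Genotype=BB) = 0.065 + 0.072 + 0.081 + 0.023 + 0.028 = 0.269; P(Phenotype=P1 | Genotype=BB) = 0.065/0.269 = 0.241636.
P(Genotype=AB) = 0.005 + 0.010 + 0.062 + 0.006 + 0.028 = 0.111; P(Phenotype=P1 | Genotype=AB) = 0.005/0.111 = 0.045045.
Difference = 0.19659.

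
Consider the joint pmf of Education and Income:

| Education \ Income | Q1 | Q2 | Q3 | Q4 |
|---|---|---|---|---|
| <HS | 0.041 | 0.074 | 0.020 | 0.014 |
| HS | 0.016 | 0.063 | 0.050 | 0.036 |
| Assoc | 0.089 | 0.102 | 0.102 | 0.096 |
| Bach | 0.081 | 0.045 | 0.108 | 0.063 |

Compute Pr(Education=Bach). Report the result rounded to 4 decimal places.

P(Education=Bach) = 0.081 + 0.045 + 0.108 + 0.063 = 0.297.

0.2970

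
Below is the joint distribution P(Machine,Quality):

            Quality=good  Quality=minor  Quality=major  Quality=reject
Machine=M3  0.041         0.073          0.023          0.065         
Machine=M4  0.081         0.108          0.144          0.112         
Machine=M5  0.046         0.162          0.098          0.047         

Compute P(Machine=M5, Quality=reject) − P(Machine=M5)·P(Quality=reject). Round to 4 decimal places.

-0.0321

P(Machine=M5) = 0.046 + 0.162 + 0.098 + 0.047 = 0.353.
P(Quality=reject) = 0.065 + 0.112 + 0.047 = 0.224.
P(Machine=M5, Quality=reject) − P(Machine=M5)P(Quality=reject) = 0.047 − 0.353×0.224 = -0.0321.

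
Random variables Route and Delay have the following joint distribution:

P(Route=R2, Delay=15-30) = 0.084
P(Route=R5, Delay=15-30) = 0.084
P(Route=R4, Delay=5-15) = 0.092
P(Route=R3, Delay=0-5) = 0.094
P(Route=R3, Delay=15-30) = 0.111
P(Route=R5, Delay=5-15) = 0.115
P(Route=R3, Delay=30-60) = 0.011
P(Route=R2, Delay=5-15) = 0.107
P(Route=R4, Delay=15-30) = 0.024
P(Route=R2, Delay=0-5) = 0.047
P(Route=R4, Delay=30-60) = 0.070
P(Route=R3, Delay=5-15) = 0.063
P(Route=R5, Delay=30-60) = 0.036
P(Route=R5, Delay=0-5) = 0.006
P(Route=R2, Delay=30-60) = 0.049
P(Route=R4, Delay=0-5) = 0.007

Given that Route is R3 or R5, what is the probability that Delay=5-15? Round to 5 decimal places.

P(Route=R3) = 0.094 + 0.063 + 0.111 + 0.011 = 0.279.
P(Route=R5) = 0.006 + 0.115 + 0.084 + 0.036 = 0.241.
P(Route ∈ {R3, R5}) = 0.279 + 0.241 = 0.520; P(Delay=5-15, Route ∈ {R3, R5}) = 0.063 + 0.115 = 0.178.
P(Delay=5-15 | Route ∈ {R3, R5}) = 0.178/0.520 = 0.34231.

0.34231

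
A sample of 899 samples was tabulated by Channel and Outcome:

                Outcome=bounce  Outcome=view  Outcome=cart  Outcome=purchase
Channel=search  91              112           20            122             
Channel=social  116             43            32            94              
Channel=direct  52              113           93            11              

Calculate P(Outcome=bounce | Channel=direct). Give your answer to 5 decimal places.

Total with Channel=direct: 52 + 113 + 93 + 11 = 269.
P(Outcome=bounce | Channel=direct) = 52/269 = 0.19331.

0.19331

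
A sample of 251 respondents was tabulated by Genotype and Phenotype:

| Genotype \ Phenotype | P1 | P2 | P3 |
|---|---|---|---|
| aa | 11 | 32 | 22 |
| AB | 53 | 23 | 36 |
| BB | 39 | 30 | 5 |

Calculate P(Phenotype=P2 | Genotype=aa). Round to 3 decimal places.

0.492

Total with Genotype=aa: 11 + 32 + 22 = 65.
P(Phenotype=P2 | Genotype=aa) = 32/65 = 0.492.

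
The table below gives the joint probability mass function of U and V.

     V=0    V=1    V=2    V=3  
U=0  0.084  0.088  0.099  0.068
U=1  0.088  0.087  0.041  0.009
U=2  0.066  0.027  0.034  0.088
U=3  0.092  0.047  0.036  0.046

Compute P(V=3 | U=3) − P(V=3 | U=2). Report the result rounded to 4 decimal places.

-0.2012

P(U=3) = 0.092 + 0.047 + 0.036 + 0.046 = 0.221; P(V=3 | U=3) = 0.046/0.221 = 0.20814.
P(U=2) = 0.066 + 0.027 + 0.034 + 0.088 = 0.215; P(V=3 | U=2) = 0.088/0.215 = 0.40930.
Difference = -0.2012.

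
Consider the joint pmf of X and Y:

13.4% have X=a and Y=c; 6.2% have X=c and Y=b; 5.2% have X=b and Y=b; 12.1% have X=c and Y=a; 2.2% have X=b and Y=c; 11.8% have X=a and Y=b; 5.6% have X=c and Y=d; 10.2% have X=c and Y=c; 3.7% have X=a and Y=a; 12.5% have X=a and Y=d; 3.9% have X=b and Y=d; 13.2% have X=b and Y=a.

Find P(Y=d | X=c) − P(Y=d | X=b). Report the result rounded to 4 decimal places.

P(X=c) = 0.121 + 0.062 + 0.102 + 0.056 = 0.341; P(Y=d | X=c) = 0.056/0.341 = 0.16422.
P(X=b) = 0.132 + 0.052 + 0.022 + 0.039 = 0.245; P(Y=d | X=b) = 0.039/0.245 = 0.15918.
Difference = 0.0050.

0.0050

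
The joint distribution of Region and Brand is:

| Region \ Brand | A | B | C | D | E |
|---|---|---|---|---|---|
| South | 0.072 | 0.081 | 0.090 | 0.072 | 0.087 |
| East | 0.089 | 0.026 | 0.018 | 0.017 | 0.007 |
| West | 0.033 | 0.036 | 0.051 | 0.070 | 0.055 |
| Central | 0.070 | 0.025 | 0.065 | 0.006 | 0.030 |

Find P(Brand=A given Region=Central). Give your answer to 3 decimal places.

P(Region=Central) = 0.070 + 0.025 + 0.065 + 0.006 + 0.030 = 0.196.
P(Brand=A | Region=Central) = 0.070/0.196 = 0.357.

0.357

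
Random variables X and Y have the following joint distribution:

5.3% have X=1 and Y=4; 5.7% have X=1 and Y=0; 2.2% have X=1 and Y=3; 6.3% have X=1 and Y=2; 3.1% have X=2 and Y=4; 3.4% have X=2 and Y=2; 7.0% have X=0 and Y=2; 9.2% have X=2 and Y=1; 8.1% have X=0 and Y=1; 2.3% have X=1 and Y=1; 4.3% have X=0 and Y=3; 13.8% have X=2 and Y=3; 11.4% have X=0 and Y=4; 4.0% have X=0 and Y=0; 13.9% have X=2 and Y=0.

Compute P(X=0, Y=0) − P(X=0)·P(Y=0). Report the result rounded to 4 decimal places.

P(X=0) = 0.040 + 0.081 + 0.070 + 0.043 + 0.114 = 0.348.
P(Y=0) = 0.040 + 0.057 + 0.139 = 0.236.
P(X=0, Y=0) − P(X=0)P(Y=0) = 0.040 − 0.348×0.236 = -0.0421.

-0.0421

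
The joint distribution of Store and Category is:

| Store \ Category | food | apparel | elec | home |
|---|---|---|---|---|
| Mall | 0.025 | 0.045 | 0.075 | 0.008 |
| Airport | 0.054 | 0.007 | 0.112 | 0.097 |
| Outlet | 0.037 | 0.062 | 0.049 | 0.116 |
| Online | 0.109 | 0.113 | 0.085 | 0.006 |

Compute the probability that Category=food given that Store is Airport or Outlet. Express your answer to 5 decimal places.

0.17041

P(Store=Airport) = 0.054 + 0.007 + 0.112 + 0.097 = 0.270.
P(Store=Outlet) = 0.037 + 0.062 + 0.049 + 0.116 = 0.264.
P(Store ∈ {Airport, Outlet}) = 0.270 + 0.264 = 0.534; P(Category=food, Store ∈ {Airport, Outlet}) = 0.054 + 0.037 = 0.091.
P(Category=food | Store ∈ {Airport, Outlet}) = 0.091/0.534 = 0.17041.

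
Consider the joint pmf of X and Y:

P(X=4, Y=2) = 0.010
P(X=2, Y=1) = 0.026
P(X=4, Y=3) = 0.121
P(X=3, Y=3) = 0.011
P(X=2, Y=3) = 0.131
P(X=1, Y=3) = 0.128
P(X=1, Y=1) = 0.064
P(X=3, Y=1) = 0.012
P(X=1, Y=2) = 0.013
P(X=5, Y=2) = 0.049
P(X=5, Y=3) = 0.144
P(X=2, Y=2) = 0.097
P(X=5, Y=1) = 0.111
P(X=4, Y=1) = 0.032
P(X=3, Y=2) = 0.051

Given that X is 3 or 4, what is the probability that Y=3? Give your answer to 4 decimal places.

P(X=3) = 0.012 + 0.051 + 0.011 = 0.074.
P(X=4) = 0.032 + 0.010 + 0.121 = 0.163.
P(X ∈ {3, 4}) = 0.074 + 0.163 = 0.237; P(Y=3, X ∈ {3, 4}) = 0.011 + 0.121 = 0.132.
P(Y=3 | X ∈ {3, 4}) = 0.132/0.237 = 0.5570.

0.5570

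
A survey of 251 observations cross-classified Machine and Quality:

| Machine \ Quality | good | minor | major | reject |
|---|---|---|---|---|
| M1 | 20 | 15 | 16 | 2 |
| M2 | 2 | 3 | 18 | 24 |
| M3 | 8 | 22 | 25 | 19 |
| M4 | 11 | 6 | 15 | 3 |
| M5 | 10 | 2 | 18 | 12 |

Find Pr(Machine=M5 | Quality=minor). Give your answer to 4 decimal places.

Total with Quality=minor: 15 + 3 + 22 + 6 + 2 = 48.
P(Machine=M5 | Quality=minor) = 2/48 = 0.0417.

0.0417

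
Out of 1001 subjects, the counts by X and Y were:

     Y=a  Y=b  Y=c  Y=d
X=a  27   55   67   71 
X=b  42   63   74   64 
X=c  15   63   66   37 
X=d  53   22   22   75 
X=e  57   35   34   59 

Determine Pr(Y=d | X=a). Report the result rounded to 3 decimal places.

Total with X=a: 27 + 55 + 67 + 71 = 220.
P(Y=d | X=a) = 71/220 = 0.323.

0.323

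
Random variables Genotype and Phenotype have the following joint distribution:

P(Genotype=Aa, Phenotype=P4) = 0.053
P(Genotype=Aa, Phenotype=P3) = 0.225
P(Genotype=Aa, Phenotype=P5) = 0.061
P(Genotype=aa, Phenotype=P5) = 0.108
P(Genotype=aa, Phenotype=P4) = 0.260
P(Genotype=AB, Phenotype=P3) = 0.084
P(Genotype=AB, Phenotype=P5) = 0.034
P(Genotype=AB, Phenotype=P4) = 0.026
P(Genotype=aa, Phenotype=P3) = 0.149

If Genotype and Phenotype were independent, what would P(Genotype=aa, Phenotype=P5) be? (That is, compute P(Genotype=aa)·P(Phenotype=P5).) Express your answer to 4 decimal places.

P(Genotype=aa) = 0.149 + 0.260 + 0.108 = 0.517.
P(Phenotype=P5) = 0.061 + 0.108 + 0.034 = 0.203.
Product: 0.517 × 0.203 = 0.1050.

0.1050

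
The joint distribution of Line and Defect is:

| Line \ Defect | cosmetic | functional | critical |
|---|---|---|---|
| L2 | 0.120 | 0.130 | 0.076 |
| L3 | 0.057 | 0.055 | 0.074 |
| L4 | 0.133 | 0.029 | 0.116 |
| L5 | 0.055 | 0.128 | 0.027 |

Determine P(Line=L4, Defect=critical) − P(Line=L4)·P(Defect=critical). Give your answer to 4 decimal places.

0.0345

P(Line=L4) = 0.133 + 0.029 + 0.116 = 0.278.
P(Defect=critical) = 0.076 + 0.074 + 0.116 + 0.027 = 0.293.
P(Line=L4, Defect=critical) − P(Line=L4)P(Defect=critical) = 0.116 − 0.278×0.293 = 0.0345.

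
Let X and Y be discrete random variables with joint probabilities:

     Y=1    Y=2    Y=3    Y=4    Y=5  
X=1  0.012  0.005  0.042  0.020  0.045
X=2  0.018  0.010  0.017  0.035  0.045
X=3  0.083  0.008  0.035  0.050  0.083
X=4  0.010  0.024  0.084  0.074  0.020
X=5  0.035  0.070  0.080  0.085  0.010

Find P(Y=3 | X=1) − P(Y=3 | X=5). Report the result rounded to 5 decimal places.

0.05300

P(X=1) = 0.012 + 0.005 + 0.042 + 0.020 + 0.045 = 0.124; P(Y=3 | X=1) = 0.042/0.124 = 0.338710.
P(X=5) = 0.035 + 0.070 + 0.080 + 0.085 + 0.010 = 0.280; P(Y=3 | X=5) = 0.080/0.280 = 0.285714.
Difference = 0.05300.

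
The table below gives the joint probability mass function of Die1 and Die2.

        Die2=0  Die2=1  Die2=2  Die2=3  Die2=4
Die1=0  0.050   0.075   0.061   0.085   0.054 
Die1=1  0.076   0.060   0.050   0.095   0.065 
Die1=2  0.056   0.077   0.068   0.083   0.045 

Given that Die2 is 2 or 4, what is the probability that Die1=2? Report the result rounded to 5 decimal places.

0.32945

P(Die2=2) = 0.061 + 0.050 + 0.068 = 0.179.
P(Die2=4) = 0.054 + 0.065 + 0.045 = 0.164.
P(Die2 ∈ {2, 4}) = 0.179 + 0.164 = 0.343; P(Die1=2, Die2 ∈ {2, 4}) = 0.068 + 0.045 = 0.113.
P(Die1=2 | Die2 ∈ {2, 4}) = 0.113/0.343 = 0.32945.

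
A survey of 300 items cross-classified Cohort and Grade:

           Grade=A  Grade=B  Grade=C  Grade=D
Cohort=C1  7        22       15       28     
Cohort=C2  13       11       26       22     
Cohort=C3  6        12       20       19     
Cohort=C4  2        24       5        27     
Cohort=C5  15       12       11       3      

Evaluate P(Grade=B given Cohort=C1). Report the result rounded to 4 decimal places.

Total with Cohort=C1: 7 + 22 + 15 + 28 = 72.
P(Grade=B | Cohort=C1) = 22/72 = 0.3056.

0.3056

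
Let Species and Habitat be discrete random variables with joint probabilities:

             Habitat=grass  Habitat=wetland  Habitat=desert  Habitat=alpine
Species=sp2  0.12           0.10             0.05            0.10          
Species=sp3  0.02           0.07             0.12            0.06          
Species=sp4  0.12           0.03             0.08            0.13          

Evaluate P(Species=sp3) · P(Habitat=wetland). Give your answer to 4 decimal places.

P(Species=sp3) = 0.02 + 0.07 + 0.12 + 0.06 = 0.27.
P(Habitat=wetland) = 0.10 + 0.07 + 0.03 = 0.20.
Product: 0.27 × 0.20 = 0.0540.

0.0540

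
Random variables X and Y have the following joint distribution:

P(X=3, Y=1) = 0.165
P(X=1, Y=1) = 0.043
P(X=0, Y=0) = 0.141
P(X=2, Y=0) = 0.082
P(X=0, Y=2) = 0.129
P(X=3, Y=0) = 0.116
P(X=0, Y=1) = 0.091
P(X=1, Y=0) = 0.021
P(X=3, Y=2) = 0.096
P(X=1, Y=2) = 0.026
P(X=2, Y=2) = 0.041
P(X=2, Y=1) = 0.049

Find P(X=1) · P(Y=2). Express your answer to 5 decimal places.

0.02628

P(X=1) = 0.021 + 0.043 + 0.026 = 0.090.
P(Y=2) = 0.129 + 0.026 + 0.041 + 0.096 = 0.292.
Product: 0.090 × 0.292 = 0.02628.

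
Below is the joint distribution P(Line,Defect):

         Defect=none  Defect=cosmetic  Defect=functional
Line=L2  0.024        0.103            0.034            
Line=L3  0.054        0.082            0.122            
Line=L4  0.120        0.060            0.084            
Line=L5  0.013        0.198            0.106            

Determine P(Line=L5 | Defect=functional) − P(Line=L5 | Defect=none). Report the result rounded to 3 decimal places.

P(Defect=functional) = 0.034 + 0.122 + 0.084 + 0.106 = 0.346; P(Line=L5 | Defect=functional) = 0.106/0.346 = 0.3064.
P(Defect=none) = 0.024 + 0.054 + 0.120 + 0.013 = 0.211; P(Line=L5 | Defect=none) = 0.013/0.211 = 0.0616.
Difference = 0.245.

0.245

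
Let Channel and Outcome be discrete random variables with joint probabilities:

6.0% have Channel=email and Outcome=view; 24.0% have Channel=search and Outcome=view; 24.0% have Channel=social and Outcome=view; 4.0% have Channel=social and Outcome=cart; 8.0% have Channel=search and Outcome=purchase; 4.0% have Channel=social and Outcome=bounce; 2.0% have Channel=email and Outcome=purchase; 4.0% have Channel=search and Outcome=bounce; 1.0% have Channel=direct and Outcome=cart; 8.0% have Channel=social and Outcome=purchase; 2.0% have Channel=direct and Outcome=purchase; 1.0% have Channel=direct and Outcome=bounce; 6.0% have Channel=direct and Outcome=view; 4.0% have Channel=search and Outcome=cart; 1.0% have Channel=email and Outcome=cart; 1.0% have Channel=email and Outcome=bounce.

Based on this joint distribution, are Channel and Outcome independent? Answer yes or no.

Every cell satisfies P(Channel,Outcome) = P(Channel)·P(Outcome). For instance P(Channel=social) = 0.400, P(Outcome=view) = 0.600, and 0.400×0.600 = 0.240 matches the joint entry. So Channel and Outcome are independent.

yes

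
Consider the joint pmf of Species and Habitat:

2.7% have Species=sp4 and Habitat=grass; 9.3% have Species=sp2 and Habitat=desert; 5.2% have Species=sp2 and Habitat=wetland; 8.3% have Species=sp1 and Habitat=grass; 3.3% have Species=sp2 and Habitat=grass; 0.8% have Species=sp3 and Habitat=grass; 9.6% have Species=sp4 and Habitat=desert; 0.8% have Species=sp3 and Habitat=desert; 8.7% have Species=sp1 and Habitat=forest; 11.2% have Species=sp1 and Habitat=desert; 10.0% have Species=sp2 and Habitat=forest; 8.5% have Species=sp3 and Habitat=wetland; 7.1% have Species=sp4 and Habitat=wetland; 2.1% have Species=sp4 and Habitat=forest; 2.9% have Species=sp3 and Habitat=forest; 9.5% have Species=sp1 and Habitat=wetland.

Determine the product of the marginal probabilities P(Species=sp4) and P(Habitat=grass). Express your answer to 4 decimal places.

0.0325

P(Species=sp4) = 0.021 + 0.027 + 0.071 + 0.096 = 0.215.
P(Habitat=grass) = 0.083 + 0.033 + 0.008 + 0.027 = 0.151.
Product: 0.215 × 0.151 = 0.0325.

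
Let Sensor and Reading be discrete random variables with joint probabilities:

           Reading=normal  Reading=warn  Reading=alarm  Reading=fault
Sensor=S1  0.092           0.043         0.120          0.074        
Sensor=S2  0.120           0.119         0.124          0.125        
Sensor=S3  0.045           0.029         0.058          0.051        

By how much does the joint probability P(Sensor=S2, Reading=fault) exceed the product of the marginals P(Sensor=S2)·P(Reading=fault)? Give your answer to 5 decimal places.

P(Sensor=S2) = 0.120 + 0.119 + 0.124 + 0.125 = 0.488.
P(Reading=fault) = 0.074 + 0.125 + 0.051 = 0.250.
P(Sensor=S2, Reading=fault) − P(Sensor=S2)P(Reading=fault) = 0.125 − 0.488×0.250 = 0.00300.

0.00300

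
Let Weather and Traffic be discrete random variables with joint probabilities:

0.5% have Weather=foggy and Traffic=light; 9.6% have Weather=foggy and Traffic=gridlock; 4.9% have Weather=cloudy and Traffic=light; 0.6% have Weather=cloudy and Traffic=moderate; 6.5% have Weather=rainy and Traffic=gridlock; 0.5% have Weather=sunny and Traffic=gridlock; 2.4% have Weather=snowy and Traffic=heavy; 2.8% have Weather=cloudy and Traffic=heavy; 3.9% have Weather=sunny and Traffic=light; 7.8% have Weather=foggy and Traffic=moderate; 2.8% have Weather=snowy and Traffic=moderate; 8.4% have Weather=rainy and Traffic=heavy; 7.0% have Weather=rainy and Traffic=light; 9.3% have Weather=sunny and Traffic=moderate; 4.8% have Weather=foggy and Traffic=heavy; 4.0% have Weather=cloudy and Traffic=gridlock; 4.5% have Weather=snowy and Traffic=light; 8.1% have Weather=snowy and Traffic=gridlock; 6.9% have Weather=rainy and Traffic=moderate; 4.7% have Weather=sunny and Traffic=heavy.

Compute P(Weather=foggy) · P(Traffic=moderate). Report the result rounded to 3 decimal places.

P(Weather=foggy) = 0.005 + 0.078 + 0.048 + 0.096 = 0.227.
P(Traffic=moderate) = 0.093 + 0.006 + 0.069 + 0.028 + 0.078 = 0.274.
Product: 0.227 × 0.274 = 0.062.

0.062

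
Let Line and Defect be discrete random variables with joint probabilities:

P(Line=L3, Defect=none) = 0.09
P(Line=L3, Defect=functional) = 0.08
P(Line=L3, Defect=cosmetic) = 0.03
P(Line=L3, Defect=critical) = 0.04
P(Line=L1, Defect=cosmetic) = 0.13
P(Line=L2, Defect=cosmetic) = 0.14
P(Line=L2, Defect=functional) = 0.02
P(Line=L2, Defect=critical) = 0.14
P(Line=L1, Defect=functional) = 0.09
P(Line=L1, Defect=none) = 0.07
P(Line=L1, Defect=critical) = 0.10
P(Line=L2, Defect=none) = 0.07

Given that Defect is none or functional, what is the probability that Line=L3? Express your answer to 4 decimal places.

0.4048

P(Defect=none) = 0.07 + 0.07 + 0.09 = 0.23.
P(Defect=functional) = 0.09 + 0.02 + 0.08 = 0.19.
P(Defect ∈ {none, functional}) = 0.23 + 0.19 = 0.42; P(Line=L3, Defect ∈ {none, functional}) = 0.09 + 0.08 = 0.17.
P(Line=L3 | Defect ∈ {none, functional}) = 0.17/0.42 = 0.4048.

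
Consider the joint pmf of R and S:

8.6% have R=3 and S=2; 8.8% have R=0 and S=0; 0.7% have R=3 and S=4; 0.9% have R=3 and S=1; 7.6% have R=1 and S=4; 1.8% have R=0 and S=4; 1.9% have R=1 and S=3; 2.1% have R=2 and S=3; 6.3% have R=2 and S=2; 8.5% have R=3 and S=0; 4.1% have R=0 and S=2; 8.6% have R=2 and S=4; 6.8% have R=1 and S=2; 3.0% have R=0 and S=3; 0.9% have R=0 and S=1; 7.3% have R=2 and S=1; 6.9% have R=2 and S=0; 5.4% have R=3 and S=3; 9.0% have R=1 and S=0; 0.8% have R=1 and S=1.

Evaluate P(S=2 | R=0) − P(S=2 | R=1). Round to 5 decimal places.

-0.04011

P(R=0) = 0.088 + 0.009 + 0.041 + 0.030 + 0.018 = 0.186; P(S=2 | R=0) = 0.041/0.186 = 0.220430.
P(R=1) = 0.090 + 0.008 + 0.068 + 0.019 + 0.076 = 0.261; P(S=2 | R=1) = 0.068/0.261 = 0.260536.
Difference = -0.04011.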